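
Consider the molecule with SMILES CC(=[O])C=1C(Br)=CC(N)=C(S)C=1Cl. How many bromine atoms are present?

Scan the SMILES for Br atoms (remember two-letter symbols like Cl and Br are single atoms).
Bromine count: 1.

1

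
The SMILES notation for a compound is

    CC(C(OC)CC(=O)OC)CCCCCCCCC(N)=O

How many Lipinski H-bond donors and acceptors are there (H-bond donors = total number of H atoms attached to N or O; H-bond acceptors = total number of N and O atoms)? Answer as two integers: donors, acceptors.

Donors: find every N or O and count the H atoms it carries.
  atom 4 (O): bond orders sum to 2 → 0 H
  atom 8 (O): bond orders sum to 2 → 0 H
  atom 9 (O): bond orders sum to 2 → 0 H
  atom 20 (N): bond orders sum to 1 → 2 H
  atom 21 (O): bond orders sum to 2 → 0 H
Lipinski HBD = 2.
Acceptors: N atoms = 1, O atoms = 4 → HBA = 5.

2, 5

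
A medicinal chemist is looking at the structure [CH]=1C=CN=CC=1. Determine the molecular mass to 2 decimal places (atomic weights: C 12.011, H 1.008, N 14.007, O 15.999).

First, the molecular formula is C5H5N (counting implicit H from valence).
  C: 5 × 12.011 = 60.055
  H: 5 × 1.008 = 5.040
  N: 1 × 14.007 = 14.007
Sum: 5×12.011 + 5×1.008 + 1×14.007 = 79.102 → 79.10 g/mol.

79.10 g/mol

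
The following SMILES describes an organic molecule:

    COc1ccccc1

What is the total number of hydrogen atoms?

Walk through each heavy atom and fill implicit hydrogens from standard valence (C 4, N 3, O 2, S 2, halogen 1); for lowercase aromatic atoms, an aromatic c carries 1 H when it has two neighbours and 0 H with three, and aromatic n carries 0 H:
  atom 1: C, bond orders sum to 1 (valence 4) → 3 H
  atom 2: O, bond orders sum to 2 (valence 2) → 0 H
  atom 3: aromatic c, 3 neighbours → 0 H
  atom 4: aromatic c, 2 neighbours → 1 H
  atom 5: aromatic c, 2 neighbours → 1 H
  atom 6: aromatic c, 2 neighbours → 1 H
  atom 7: aromatic c, 2 neighbours → 1 H
  atom 8: aromatic c, 2 neighbours → 1 H
Total hydrogens: 8.

8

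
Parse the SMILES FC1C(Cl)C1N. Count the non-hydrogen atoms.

Every atom symbol written in the SMILES (organic subset) is one heavy atom; implicit H are not written.
Heavy atoms by element → C:3, Cl:1, F:1, N:1.
Total: 6.

6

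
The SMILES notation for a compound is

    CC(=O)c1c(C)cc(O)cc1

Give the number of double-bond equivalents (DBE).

5

Molecular formula: C9H10O2.
DoU = (2C + 2 + N − H − X) / 2, where X is the halogen count and O/S are ignored.
    = (2·9 + 2 + 0 − 10 − 0) / 2 = 10 / 2 = 5.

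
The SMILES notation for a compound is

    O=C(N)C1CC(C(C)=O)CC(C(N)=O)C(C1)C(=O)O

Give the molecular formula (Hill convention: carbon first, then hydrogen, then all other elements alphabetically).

Walk through each heavy atom and fill implicit hydrogens from standard valence (C 4, N 3, O 2, S 2, halogen 1):
  atom 1: O, bond orders sum to 2 (valence 2) → 0 H
  atom 2: C, bond orders sum to 4 (valence 4) → 0 H
  atom 3: N, bond orders sum to 1 (valence 3) → 2 H
  atom 4: C, bond orders sum to 3 (valence 4) → 1 H
  atom 5: C, bond orders sum to 2 (valence 4) → 2 H
  atom 6: C, bond orders sum to 3 (valence 4) → 1 H
  atom 7: C, bond orders sum to 4 (valence 4) → 0 H
  atom 8: C, bond orders sum to 1 (valence 4) → 3 H
  atom 9: O, bond orders sum to 2 (valence 2) → 0 H
  atom 10: C, bond orders sum to 2 (valence 4) → 2 H
  atom 11: C, bond orders sum to 3 (valence 4) → 1 H
  atom 12: C, bond orders sum to 4 (valence 4) → 0 H
  atom 13: N, bond orders sum to 1 (valence 3) → 2 H
  atom 14: O, bond orders sum to 2 (valence 2) → 0 H
  atom 15: C, bond orders sum to 3 (valence 4) → 1 H
  atom 16: C, bond orders sum to 2 (valence 4) → 2 H
  atom 17: C, bond orders sum to 4 (valence 4) → 0 H
  atom 18: O, bond orders sum to 2 (valence 2) → 0 H
  atom 19: O, bond orders sum to 1 (valence 2) → 1 H
Totals → C:12, H:18, N:2, O:5.

C12H18N2O5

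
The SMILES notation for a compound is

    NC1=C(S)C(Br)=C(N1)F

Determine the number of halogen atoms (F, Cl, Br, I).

2

Halogen atoms appear at heavy-atom positions 6, 9 (1×Br, 1×F).
Other groups present: 1 primary amine, 1 thiol.
Halogen count: 2.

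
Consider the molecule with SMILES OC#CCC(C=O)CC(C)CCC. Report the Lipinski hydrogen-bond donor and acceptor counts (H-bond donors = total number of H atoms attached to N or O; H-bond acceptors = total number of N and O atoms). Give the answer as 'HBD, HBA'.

Donors: find every N or O and count the H atoms it carries.
  atom 1 (O): bond orders sum to 1 → 1 H
  atom 7 (O): bond orders sum to 2 → 0 H
Lipinski HBD = 1.
Acceptors: N atoms = 0, O atoms = 2 → HBA = 2.

1, 2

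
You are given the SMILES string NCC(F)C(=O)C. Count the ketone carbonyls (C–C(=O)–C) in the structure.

1

The ketone motif appears at heavy-atom position 5 in the SMILES.
Other groups present: 1 primary amine.
Ketone count: 1.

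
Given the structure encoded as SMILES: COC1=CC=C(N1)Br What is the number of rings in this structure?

In SMILES, each pair of matching ring-closure digits denotes one ring-closing bond; the number of such bonds equals the number of independent rings.
Ring-closure bonds here: 1.

1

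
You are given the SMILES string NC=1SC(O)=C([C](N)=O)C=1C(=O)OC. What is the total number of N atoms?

2

Scan the SMILES for N atoms (remember two-letter symbols like Cl and Br are single atoms).
Nitrogen count: 2.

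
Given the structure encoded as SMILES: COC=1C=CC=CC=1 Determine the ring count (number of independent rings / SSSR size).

1

In SMILES, each pair of matching ring-closure digits denotes one ring-closing bond; the number of such bonds equals the number of independent rings.
Ring-closure bonds here: 1.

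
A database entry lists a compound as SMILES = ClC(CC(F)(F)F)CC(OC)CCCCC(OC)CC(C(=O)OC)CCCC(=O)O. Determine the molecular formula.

Walk through each heavy atom and fill implicit hydrogens from standard valence (C 4, N 3, O 2, S 2, halogen 1):
  atom 1: Cl (halogen, monovalent) → 0 H
  atom 2: C, bond orders sum to 3 (valence 4) → 1 H
  atom 3: C, bond orders sum to 2 (valence 4) → 2 H
  atom 4: C, bond orders sum to 4 (valence 4) → 0 H
  atom 5: F (halogen, monovalent) → 0 H
  atom 6: F (halogen, monovalent) → 0 H
  atom 7: F (halogen, monovalent) → 0 H
  atom 8: C, bond orders sum to 2 (valence 4) → 2 H
  atom 9: C, bond orders sum to 3 (valence 4) → 1 H
  atom 10: O, bond orders sum to 2 (valence 2) → 0 H
  atom 11: C, bond orders sum to 1 (valence 4) → 3 H
  atom 12: C, bond orders sum to 2 (valence 4) → 2 H
  atom 13: C, bond orders sum to 2 (valence 4) → 2 H
  atom 14: C, bond orders sum to 2 (valence 4) → 2 H
  atom 15: C, bond orders sum to 2 (valence 4) → 2 H
  atom 16: C, bond orders sum to 3 (valence 4) → 1 H
  atom 17: O, bond orders sum to 2 (valence 2) → 0 H
  atom 18: C, bond orders sum to 1 (valence 4) → 3 H
  atom 19: C, bond orders sum to 2 (valence 4) → 2 H
  atom 20: C, bond orders sum to 3 (valence 4) → 1 H
  atom 21: C, bond orders sum to 4 (valence 4) → 0 H
  atom 22: O, bond orders sum to 2 (valence 2) → 0 H
  atom 23: O, bond orders sum to 2 (valence 2) → 0 H
  atom 24: C, bond orders sum to 1 (valence 4) → 3 H
  atom 25: C, bond orders sum to 2 (valence 4) → 2 H
  atom 26: C, bond orders sum to 2 (valence 4) → 2 H
  atom 27: C, bond orders sum to 2 (valence 4) → 2 H
  atom 28: C, bond orders sum to 4 (valence 4) → 0 H
  atom 29: O, bond orders sum to 2 (valence 2) → 0 H
  atom 30: O, bond orders sum to 1 (valence 2) → 1 H
Totals → C:20, H:34, Cl:1, F:3, O:6.
In Hill order: C20H34ClF3O6.

C20H34ClF3O6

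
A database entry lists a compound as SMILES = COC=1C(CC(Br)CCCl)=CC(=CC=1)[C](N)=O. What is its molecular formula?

Walk through each heavy atom and fill implicit hydrogens from standard valence (C 4, N 3, O 2, S 2, halogen 1):
  atom 1: C, bond orders sum to 1 (valence 4) → 3 H
  atom 2: O, bond orders sum to 2 (valence 2) → 0 H
  atom 3: C, bond orders sum to 4 (valence 4) → 0 H
  atom 4: C, bond orders sum to 4 (valence 4) → 0 H
  atom 5: C, bond orders sum to 2 (valence 4) → 2 H
  atom 6: C, bond orders sum to 3 (valence 4) → 1 H
  atom 7: Br (halogen, monovalent) → 0 H
  atom 8: C, bond orders sum to 2 (valence 4) → 2 H
  atom 9: C, bond orders sum to 2 (valence 4) → 2 H
  atom 10: Cl (halogen, monovalent) → 0 H
  atom 11: C, bond orders sum to 3 (valence 4) → 1 H
  atom 12: C, bond orders sum to 4 (valence 4) → 0 H
  atom 13: C, bond orders sum to 3 (valence 4) → 1 H
  atom 14: C, bond orders sum to 3 (valence 4) → 1 H
  atom 15: C with explicit H count 0
  atom 16: N, bond orders sum to 1 (valence 3) → 2 H
  atom 17: O, bond orders sum to 2 (valence 2) → 0 H
Totals → C:12, H:15, Br:1, Cl:1, N:1, O:2.
In Hill order: C12H15BrClNO2.

C12H15BrClNO2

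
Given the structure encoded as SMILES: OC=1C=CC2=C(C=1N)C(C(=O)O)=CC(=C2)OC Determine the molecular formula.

Walk through each heavy atom and fill implicit hydrogens from standard valence (C 4, N 3, O 2, S 2, halogen 1):
  atom 1: O, bond orders sum to 1 (valence 2) → 1 H
  atom 2: C, bond orders sum to 4 (valence 4) → 0 H
  atom 3: C, bond orders sum to 3 (valence 4) → 1 H
  atom 4: C, bond orders sum to 3 (valence 4) → 1 H
  atom 5: C, bond orders sum to 4 (valence 4) → 0 H
  atom 6: C, bond orders sum to 4 (valence 4) → 0 H
  atom 7: C, bond orders sum to 4 (valence 4) → 0 H
  atom 8: N, bond orders sum to 1 (valence 3) → 2 H
  atom 9: C, bond orders sum to 4 (valence 4) → 0 H
  atom 10: C, bond orders sum to 4 (valence 4) → 0 H
  atom 11: O, bond orders sum to 2 (valence 2) → 0 H
  atom 12: O, bond orders sum to 1 (valence 2) → 1 H
  atom 13: C, bond orders sum to 3 (valence 4) → 1 H
  atom 14: C, bond orders sum to 4 (valence 4) → 0 H
  atom 15: C, bond orders sum to 3 (valence 4) → 1 H
  atom 16: O, bond orders sum to 2 (valence 2) → 0 H
  atom 17: C, bond orders sum to 1 (valence 4) → 3 H
Totals → C:12, H:11, N:1, O:4.
In Hill order: C12H11NO4.

C12H11NO4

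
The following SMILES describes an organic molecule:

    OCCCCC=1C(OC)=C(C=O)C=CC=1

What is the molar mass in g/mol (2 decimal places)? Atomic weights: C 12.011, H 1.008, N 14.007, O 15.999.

208.26 g/mol

First, the molecular formula is C12H16O3 (counting implicit H from valence).
  C: 12 × 12.011 = 144.132
  H: 16 × 1.008 = 16.128
  O: 3 × 15.999 = 47.997
Sum: 12×12.011 + 16×1.008 + 3×15.999 = 208.257 → 208.26 g/mol.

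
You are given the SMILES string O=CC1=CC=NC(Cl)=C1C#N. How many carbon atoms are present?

Count every carbon token in the SMILES (each C, including those in ring-closure positions and inside branches).
Carbon count: 7.

7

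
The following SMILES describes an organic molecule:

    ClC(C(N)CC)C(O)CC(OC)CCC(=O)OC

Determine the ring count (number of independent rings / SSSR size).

0

In SMILES, each pair of matching ring-closure digits denotes one ring-closing bond; the number of such bonds equals the number of independent rings.
Ring-closure bonds here: 0.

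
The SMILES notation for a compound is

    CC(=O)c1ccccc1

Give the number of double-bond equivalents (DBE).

5

Molecular formula: C8H8O.
DoU = (2C + 2 + N − H − X) / 2, where X is the halogen count and O/S are ignored.
    = (2·8 + 2 + 0 − 8 − 0) / 2 = 10 / 2 = 5.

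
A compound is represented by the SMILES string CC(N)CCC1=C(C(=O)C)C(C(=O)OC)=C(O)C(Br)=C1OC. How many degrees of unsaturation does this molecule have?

6

Molecular formula: C15H20BrNO5.
DoU = (2C + 2 + N − H − X) / 2, where X is the halogen count and O/S are ignored.
    = (2·15 + 2 + 1 − 20 − 1) / 2 = 12 / 2 = 6.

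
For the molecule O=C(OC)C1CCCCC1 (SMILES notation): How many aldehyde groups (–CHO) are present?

0

Scan the SMILES for the aldehyde motif — none present.
Groups that are present: 1 ester.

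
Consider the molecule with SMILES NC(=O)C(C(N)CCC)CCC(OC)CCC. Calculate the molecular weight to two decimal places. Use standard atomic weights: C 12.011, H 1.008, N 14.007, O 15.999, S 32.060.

First, the molecular formula is C13H28N2O2 (counting implicit H from valence).
  C: 13 × 12.011 = 156.143
  H: 28 × 1.008 = 28.224
  N: 2 × 14.007 = 28.014
  O: 2 × 15.999 = 31.998
Sum: 13×12.011 + 28×1.008 + 2×14.007 + 2×15.999 = 244.379 → 244.38 g/mol.

244.38 g/mol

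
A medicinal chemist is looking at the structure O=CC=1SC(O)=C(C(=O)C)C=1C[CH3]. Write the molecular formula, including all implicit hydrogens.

C9H10O3S

Walk through each heavy atom and fill implicit hydrogens from standard valence (C 4, N 3, O 2, S 2, halogen 1):
  atom 1: O, bond orders sum to 2 (valence 2) → 0 H
  atom 2: C, bond orders sum to 3 (valence 4) → 1 H
  atom 3: C, bond orders sum to 4 (valence 4) → 0 H
  atom 4: S, bond orders sum to 2 (valence 2) → 0 H
  atom 5: C, bond orders sum to 4 (valence 4) → 0 H
  atom 6: O, bond orders sum to 1 (valence 2) → 1 H
  atom 7: C, bond orders sum to 4 (valence 4) → 0 H
  atom 8: C, bond orders sum to 4 (valence 4) → 0 H
  atom 9: O, bond orders sum to 2 (valence 2) → 0 H
  atom 10: C, bond orders sum to 1 (valence 4) → 3 H
  atom 11: C, bond orders sum to 4 (valence 4) → 0 H
  atom 12: C, bond orders sum to 2 (valence 4) → 2 H
  atom 13: C with explicit H count 3
Totals → C:9, H:10, O:3, S:1.
In Hill order: C9H10O3S.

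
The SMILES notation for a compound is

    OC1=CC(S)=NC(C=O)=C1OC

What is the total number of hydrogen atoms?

7

Walk through each heavy atom and fill implicit hydrogens from standard valence (C 4, N 3, O 2, S 2, halogen 1):
  atom 1: O, bond orders sum to 1 (valence 2) → 1 H
  atom 2: C, bond orders sum to 4 (valence 4) → 0 H
  atom 3: C, bond orders sum to 3 (valence 4) → 1 H
  atom 4: C, bond orders sum to 4 (valence 4) → 0 H
  atom 5: S, bond orders sum to 1 (valence 2) → 1 H
  atom 6: N, bond orders sum to 3 (valence 3) → 0 H
  atom 7: C, bond orders sum to 4 (valence 4) → 0 H
  atom 8: C, bond orders sum to 3 (valence 4) → 1 H
  atom 9: O, bond orders sum to 2 (valence 2) → 0 H
  atom 10: C, bond orders sum to 4 (valence 4) → 0 H
  atom 11: O, bond orders sum to 2 (valence 2) → 0 H
  atom 12: C, bond orders sum to 1 (valence 4) → 3 H
Total hydrogens: 7.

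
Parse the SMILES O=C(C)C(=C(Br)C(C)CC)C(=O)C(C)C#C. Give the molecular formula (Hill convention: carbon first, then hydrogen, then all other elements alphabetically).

Walk through each heavy atom and fill implicit hydrogens from standard valence (C 4, N 3, O 2, S 2, halogen 1):
  atom 1: O, bond orders sum to 2 (valence 2) → 0 H
  atom 2: C, bond orders sum to 4 (valence 4) → 0 H
  atom 3: C, bond orders sum to 1 (valence 4) → 3 H
  atom 4: C, bond orders sum to 4 (valence 4) → 0 H
  atom 5: C, bond orders sum to 4 (valence 4) → 0 H
  atom 6: Br (halogen, monovalent) → 0 H
  atom 7: C, bond orders sum to 3 (valence 4) → 1 H
  atom 8: C, bond orders sum to 1 (valence 4) → 3 H
  atom 9: C, bond orders sum to 2 (valence 4) → 2 H
  atom 10: C, bond orders sum to 1 (valence 4) → 3 H
  atom 11: C, bond orders sum to 4 (valence 4) → 0 H
  atom 12: O, bond orders sum to 2 (valence 2) → 0 H
  atom 13: C, bond orders sum to 3 (valence 4) → 1 H
  atom 14: C, bond orders sum to 1 (valence 4) → 3 H
  atom 15: C, bond orders sum to 4 (valence 4) → 0 H
  atom 16: C, bond orders sum to 3 (valence 4) → 1 H
Totals → C:13, H:17, Br:1, O:2.
In Hill order: C13H17BrO2.

C13H17BrO2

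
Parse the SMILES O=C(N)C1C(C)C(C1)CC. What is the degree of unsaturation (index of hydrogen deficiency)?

Degree of unsaturation = (number of rings) + (number of π bonds).
Ring closures in the SMILES: 1.
π bonds: 1 double bond (each 1 DoU) → 1 DoU from unsaturation.
Total DoU = 1 + 1 = 2.

2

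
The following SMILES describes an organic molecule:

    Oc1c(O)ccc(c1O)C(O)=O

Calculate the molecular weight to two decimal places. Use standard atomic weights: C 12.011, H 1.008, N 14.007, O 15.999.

First, the molecular formula is C7H6O5 (counting implicit H from valence).
  C: 7 × 12.011 = 84.077
  H: 6 × 1.008 = 6.048
  O: 5 × 15.999 = 79.995
Sum: 7×12.011 + 6×1.008 + 5×15.999 = 170.120 → 170.12 g/mol.

170.12 g/mol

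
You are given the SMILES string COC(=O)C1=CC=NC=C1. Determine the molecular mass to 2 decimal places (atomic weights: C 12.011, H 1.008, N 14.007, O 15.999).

137.14 g/mol

First, the molecular formula is C7H7NO2 (counting implicit H from valence).
  C: 7 × 12.011 = 84.077
  H: 7 × 1.008 = 7.056
  N: 1 × 14.007 = 14.007
  O: 2 × 15.999 = 31.998
Sum: 7×12.011 + 7×1.008 + 1×14.007 + 2×15.999 = 137.138 → 137.14 g/mol.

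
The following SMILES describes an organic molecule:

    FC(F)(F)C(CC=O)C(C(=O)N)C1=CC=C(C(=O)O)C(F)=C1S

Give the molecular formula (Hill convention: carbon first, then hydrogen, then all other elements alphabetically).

Walk through each heavy atom and fill implicit hydrogens from standard valence (C 4, N 3, O 2, S 2, halogen 1):
  atom 1: F (halogen, monovalent) → 0 H
  atom 2: C, bond orders sum to 4 (valence 4) → 0 H
  atom 3: F (halogen, monovalent) → 0 H
  atom 4: F (halogen, monovalent) → 0 H
  atom 5: C, bond orders sum to 3 (valence 4) → 1 H
  atom 6: C, bond orders sum to 2 (valence 4) → 2 H
  atom 7: C, bond orders sum to 3 (valence 4) → 1 H
  atom 8: O, bond orders sum to 2 (valence 2) → 0 H
  atom 9: C, bond orders sum to 3 (valence 4) → 1 H
  atom 10: C, bond orders sum to 4 (valence 4) → 0 H
  atom 11: O, bond orders sum to 2 (valence 2) → 0 H
  atom 12: N, bond orders sum to 1 (valence 3) → 2 H
  atom 13: C, bond orders sum to 4 (valence 4) → 0 H
  atom 14: C, bond orders sum to 3 (valence 4) → 1 H
  atom 15: C, bond orders sum to 3 (valence 4) → 1 H
  atom 16: C, bond orders sum to 4 (valence 4) → 0 H
  atom 17: C, bond orders sum to 4 (valence 4) → 0 H
  atom 18: O, bond orders sum to 2 (valence 2) → 0 H
  atom 19: O, bond orders sum to 1 (valence 2) → 1 H
  atom 20: C, bond orders sum to 4 (valence 4) → 0 H
  atom 21: F (halogen, monovalent) → 0 H
  atom 22: C, bond orders sum to 4 (valence 4) → 0 H
  atom 23: S, bond orders sum to 1 (valence 2) → 1 H
Totals → C:13, H:11, F:4, N:1, O:4, S:1.

C13H11F4NO4S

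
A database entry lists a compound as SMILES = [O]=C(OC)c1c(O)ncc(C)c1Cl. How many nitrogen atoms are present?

Scan the SMILES for N atoms (remember two-letter symbols like Cl and Br are single atoms).
Nitrogen count: 1.

1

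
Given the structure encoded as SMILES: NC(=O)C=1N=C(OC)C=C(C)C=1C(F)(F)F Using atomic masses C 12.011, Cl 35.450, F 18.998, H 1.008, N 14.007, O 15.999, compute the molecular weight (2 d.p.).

First, the molecular formula is C9H9F3N2O2 (counting implicit H from valence).
  C: 9 × 12.011 = 108.099
  F: 3 × 18.998 = 56.994
  H: 9 × 1.008 = 9.072
  N: 2 × 14.007 = 28.014
  O: 2 × 15.999 = 31.998
Sum: 9×12.011 + 3×18.998 + 9×1.008 + 2×14.007 + 2×15.999 = 234.177 → 234.18 g/mol.

234.18 g/mol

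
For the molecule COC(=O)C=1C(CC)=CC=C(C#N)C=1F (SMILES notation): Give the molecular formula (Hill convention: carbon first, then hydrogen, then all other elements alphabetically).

Walk through each heavy atom and fill implicit hydrogens from standard valence (C 4, N 3, O 2, S 2, halogen 1):
  atom 1: C, bond orders sum to 1 (valence 4) → 3 H
  atom 2: O, bond orders sum to 2 (valence 2) → 0 H
  atom 3: C, bond orders sum to 4 (valence 4) → 0 H
  atom 4: O, bond orders sum to 2 (valence 2) → 0 H
  atom 5: C, bond orders sum to 4 (valence 4) → 0 H
  atom 6: C, bond orders sum to 4 (valence 4) → 0 H
  atom 7: C, bond orders sum to 2 (valence 4) → 2 H
  atom 8: C, bond orders sum to 1 (valence 4) → 3 H
  atom 9: C, bond orders sum to 3 (valence 4) → 1 H
  atom 10: C, bond orders sum to 3 (valence 4) → 1 H
  atom 11: C, bond orders sum to 4 (valence 4) → 0 H
  atom 12: C, bond orders sum to 4 (valence 4) → 0 H
  atom 13: N, bond orders sum to 3 (valence 3) → 0 H
  atom 14: C, bond orders sum to 4 (valence 4) → 0 H
  atom 15: F (halogen, monovalent) → 0 H
Totals → C:11, H:10, F:1, N:1, O:2.
In Hill order: C11H10FNO2.

C11H10FNO2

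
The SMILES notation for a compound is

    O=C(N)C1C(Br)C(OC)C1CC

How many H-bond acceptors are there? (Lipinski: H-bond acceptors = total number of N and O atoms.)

N atoms: 1; O atoms: 2.
Lipinski HBA = 1 + 2 = 3.

3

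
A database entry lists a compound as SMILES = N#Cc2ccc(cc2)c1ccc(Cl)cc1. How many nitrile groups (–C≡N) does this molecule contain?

1

The nitrile motif appears at heavy-atom position 2 in the SMILES.
Nitrile count: 1.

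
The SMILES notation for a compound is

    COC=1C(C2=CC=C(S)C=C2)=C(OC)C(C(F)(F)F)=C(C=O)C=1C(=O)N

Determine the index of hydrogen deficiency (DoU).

10

Degree of unsaturation = (number of rings) + (number of π bonds).
Ring closures in the SMILES: 2.
π bonds: 8 double bonds (each 1 DoU) → 8 DoU from unsaturation.
Total DoU = 2 + 8 = 10.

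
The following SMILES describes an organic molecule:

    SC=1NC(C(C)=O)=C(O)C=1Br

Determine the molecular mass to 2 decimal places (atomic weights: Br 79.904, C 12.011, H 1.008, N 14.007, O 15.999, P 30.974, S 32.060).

236.08 g/mol

First, the molecular formula is C6H6BrNO2S (counting implicit H from valence).
  Br: 1 × 79.904 = 79.904
  C: 6 × 12.011 = 72.066
  H: 6 × 1.008 = 6.048
  N: 1 × 14.007 = 14.007
  O: 2 × 15.999 = 31.998
  S: 1 × 32.060 = 32.060
Sum: 1×79.904 + 6×12.011 + 6×1.008 + 1×14.007 + 2×15.999 + 1×32.060 = 236.083 → 236.08 g/mol.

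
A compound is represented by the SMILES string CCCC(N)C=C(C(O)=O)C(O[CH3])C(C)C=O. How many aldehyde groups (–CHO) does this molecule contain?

The aldehyde motif appears at heavy-atom position 16 in the SMILES.
Other groups present: 1 alkene, 1 carboxylic acid, 1 ether, 1 primary amine.
Aldehyde count: 1.

1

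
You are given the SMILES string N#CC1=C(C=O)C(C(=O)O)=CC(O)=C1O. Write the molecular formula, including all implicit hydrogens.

C9H5NO5

Walk through each heavy atom and fill implicit hydrogens from standard valence (C 4, N 3, O 2, S 2, halogen 1):
  atom 1: N, bond orders sum to 3 (valence 3) → 0 H
  atom 2: C, bond orders sum to 4 (valence 4) → 0 H
  atom 3: C, bond orders sum to 4 (valence 4) → 0 H
  atom 4: C, bond orders sum to 4 (valence 4) → 0 H
  atom 5: C, bond orders sum to 3 (valence 4) → 1 H
  atom 6: O, bond orders sum to 2 (valence 2) → 0 H
  atom 7: C, bond orders sum to 4 (valence 4) → 0 H
  atom 8: C, bond orders sum to 4 (valence 4) → 0 H
  atom 9: O, bond orders sum to 2 (valence 2) → 0 H
  atom 10: O, bond orders sum to 1 (valence 2) → 1 H
  atom 11: C, bond orders sum to 3 (valence 4) → 1 H
  atom 12: C, bond orders sum to 4 (valence 4) → 0 H
  atom 13: O, bond orders sum to 1 (valence 2) → 1 H
  atom 14: C, bond orders sum to 4 (valence 4) → 0 H
  atom 15: O, bond orders sum to 1 (valence 2) → 1 H
Totals → C:9, H:5, N:1, O:5.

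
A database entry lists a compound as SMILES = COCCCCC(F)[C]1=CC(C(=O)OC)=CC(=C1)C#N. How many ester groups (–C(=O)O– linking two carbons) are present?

1

The ester motif appears at heavy-atom position 12 in the SMILES.
Other groups present: 1 ether, 1 nitrile.
Ester count: 1.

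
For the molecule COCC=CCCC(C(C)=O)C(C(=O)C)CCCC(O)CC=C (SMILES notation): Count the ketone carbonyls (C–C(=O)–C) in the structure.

The ketone motif appears at heavy-atom positions 9, 13 in the SMILES.
Other groups present: 2 alkene, 1 ether, 1 hydroxyl.
Ketone count: 2.

2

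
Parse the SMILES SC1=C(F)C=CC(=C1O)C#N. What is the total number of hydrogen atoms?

Walk through each heavy atom and fill implicit hydrogens from standard valence (C 4, N 3, O 2, S 2, halogen 1):
  atom 1: S, bond orders sum to 1 (valence 2) → 1 H
  atom 2: C, bond orders sum to 4 (valence 4) → 0 H
  atom 3: C, bond orders sum to 4 (valence 4) → 0 H
  atom 4: F (halogen, monovalent) → 0 H
  atom 5: C, bond orders sum to 3 (valence 4) → 1 H
  atom 6: C, bond orders sum to 3 (valence 4) → 1 H
  atom 7: C, bond orders sum to 4 (valence 4) → 0 H
  atom 8: C, bond orders sum to 4 (valence 4) → 0 H
  atom 9: O, bond orders sum to 1 (valence 2) → 1 H
  atom 10: C, bond orders sum to 4 (valence 4) → 0 H
  atom 11: N, bond orders sum to 3 (valence 3) → 0 H
Total hydrogens: 4.

4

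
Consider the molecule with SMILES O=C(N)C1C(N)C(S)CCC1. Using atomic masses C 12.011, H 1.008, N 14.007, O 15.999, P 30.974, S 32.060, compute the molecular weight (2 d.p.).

First, the molecular formula is C7H14N2OS (counting implicit H from valence).
  C: 7 × 12.011 = 84.077
  H: 14 × 1.008 = 14.112
  N: 2 × 14.007 = 28.014
  O: 1 × 15.999 = 15.999
  S: 1 × 32.060 = 32.060
Sum: 7×12.011 + 14×1.008 + 2×14.007 + 1×15.999 + 1×32.060 = 174.262 → 174.26 g/mol.

174.26 g/mol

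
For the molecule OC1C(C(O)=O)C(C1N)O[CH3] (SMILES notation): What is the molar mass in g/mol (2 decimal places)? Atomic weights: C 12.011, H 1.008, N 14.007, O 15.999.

First, the molecular formula is C6H11NO4 (counting implicit H from valence).
  C: 6 × 12.011 = 72.066
  H: 11 × 1.008 = 11.088
  N: 1 × 14.007 = 14.007
  O: 4 × 15.999 = 63.996
Sum: 6×12.011 + 11×1.008 + 1×14.007 + 4×15.999 = 161.157 → 161.16 g/mol.

161.16 g/mol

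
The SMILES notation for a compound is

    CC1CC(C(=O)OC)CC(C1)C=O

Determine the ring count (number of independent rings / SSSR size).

In SMILES, each pair of matching ring-closure digits denotes one ring-closing bond; the number of such bonds equals the number of independent rings.
Ring-closure bonds here: 1.

1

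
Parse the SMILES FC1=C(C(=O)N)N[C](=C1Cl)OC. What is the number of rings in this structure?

In SMILES, each pair of matching ring-closure digits denotes one ring-closing bond; the number of such bonds equals the number of independent rings.
Ring-closure bonds here: 1.

1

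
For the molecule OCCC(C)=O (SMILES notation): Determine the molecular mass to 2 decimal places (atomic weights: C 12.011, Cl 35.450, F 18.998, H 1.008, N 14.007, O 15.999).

88.11 g/mol

First, the molecular formula is C4H8O2 (counting implicit H from valence).
  C: 4 × 12.011 = 48.044
  H: 8 × 1.008 = 8.064
  O: 2 × 15.999 = 31.998
Sum: 4×12.011 + 8×1.008 + 2×15.999 = 88.106 → 88.11 g/mol.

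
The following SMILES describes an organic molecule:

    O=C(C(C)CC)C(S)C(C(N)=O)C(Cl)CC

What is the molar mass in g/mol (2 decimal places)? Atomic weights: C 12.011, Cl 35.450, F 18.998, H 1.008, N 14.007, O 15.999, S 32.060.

First, the molecular formula is C11H20ClNO2S (counting implicit H from valence).
  C: 11 × 12.011 = 132.121
  Cl: 1 × 35.450 = 35.450
  H: 20 × 1.008 = 20.160
  N: 1 × 14.007 = 14.007
  O: 2 × 15.999 = 31.998
  S: 1 × 32.060 = 32.060
Sum: 11×12.011 + 1×35.450 + 20×1.008 + 1×14.007 + 2×15.999 + 1×32.060 = 265.796 → 265.80 g/mol.

265.80 g/mol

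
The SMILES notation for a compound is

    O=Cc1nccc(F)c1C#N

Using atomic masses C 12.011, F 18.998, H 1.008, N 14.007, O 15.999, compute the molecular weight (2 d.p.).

First, the molecular formula is C7H3FN2O (counting implicit H from valence).
  C: 7 × 12.011 = 84.077
  F: 1 × 18.998 = 18.998
  H: 3 × 1.008 = 3.024
  N: 2 × 14.007 = 28.014
  O: 1 × 15.999 = 15.999
Sum: 7×12.011 + 1×18.998 + 3×1.008 + 2×14.007 + 1×15.999 = 150.112 → 150.11 g/mol.

150.11 g/mol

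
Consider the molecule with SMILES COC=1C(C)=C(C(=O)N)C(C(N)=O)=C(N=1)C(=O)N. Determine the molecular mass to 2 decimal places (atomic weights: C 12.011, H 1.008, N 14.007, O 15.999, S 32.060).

First, the molecular formula is C10H12N4O4 (counting implicit H from valence).
  C: 10 × 12.011 = 120.110
  H: 12 × 1.008 = 12.096
  N: 4 × 14.007 = 56.028
  O: 4 × 15.999 = 63.996
Sum: 10×12.011 + 12×1.008 + 4×14.007 + 4×15.999 = 252.230 → 252.23 g/mol.

252.23 g/mol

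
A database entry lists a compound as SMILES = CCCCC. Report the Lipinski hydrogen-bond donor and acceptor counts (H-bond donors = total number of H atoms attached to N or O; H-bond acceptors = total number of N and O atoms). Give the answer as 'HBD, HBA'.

Donors: find every N or O and count the H atoms it carries.
  (no N or O atoms present)
Lipinski HBD = 0.
Acceptors: N atoms = 0, O atoms = 0 → HBA = 0.

0, 0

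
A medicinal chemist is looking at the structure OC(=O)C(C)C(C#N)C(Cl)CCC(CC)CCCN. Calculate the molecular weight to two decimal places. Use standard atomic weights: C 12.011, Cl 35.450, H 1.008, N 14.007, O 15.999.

288.82 g/mol

First, the molecular formula is C14H25ClN2O2 (counting implicit H from valence).
  C: 14 × 12.011 = 168.154
  Cl: 1 × 35.450 = 35.450
  H: 25 × 1.008 = 25.200
  N: 2 × 14.007 = 28.014
  O: 2 × 15.999 = 31.998
Sum: 14×12.011 + 1×35.450 + 25×1.008 + 2×14.007 + 2×15.999 = 288.816 → 288.82 g/mol.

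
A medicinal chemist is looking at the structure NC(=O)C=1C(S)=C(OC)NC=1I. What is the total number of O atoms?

Scan the SMILES for O atoms (remember two-letter symbols like Cl and Br are single atoms).
Oxygen count: 2.

2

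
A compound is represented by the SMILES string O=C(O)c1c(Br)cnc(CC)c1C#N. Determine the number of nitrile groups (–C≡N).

The nitrile motif appears at heavy-atom position 13 in the SMILES.
Other groups present: 1 carboxylic acid.
Nitrile count: 1.

1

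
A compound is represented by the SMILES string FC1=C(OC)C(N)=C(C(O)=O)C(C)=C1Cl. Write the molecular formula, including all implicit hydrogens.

C9H9ClFNO3

Walk through each heavy atom and fill implicit hydrogens from standard valence (C 4, N 3, O 2, S 2, halogen 1):
  atom 1: F (halogen, monovalent) → 0 H
  atom 2: C, bond orders sum to 4 (valence 4) → 0 H
  atom 3: C, bond orders sum to 4 (valence 4) → 0 H
  atom 4: O, bond orders sum to 2 (valence 2) → 0 H
  atom 5: C, bond orders sum to 1 (valence 4) → 3 H
  atom 6: C, bond orders sum to 4 (valence 4) → 0 H
  atom 7: N, bond orders sum to 1 (valence 3) → 2 H
  atom 8: C, bond orders sum to 4 (valence 4) → 0 H
  atom 9: C, bond orders sum to 4 (valence 4) → 0 H
  atom 10: O, bond orders sum to 1 (valence 2) → 1 H
  atom 11: O, bond orders sum to 2 (valence 2) → 0 H
  atom 12: C, bond orders sum to 4 (valence 4) → 0 H
  atom 13: C, bond orders sum to 1 (valence 4) → 3 H
  atom 14: C, bond orders sum to 4 (valence 4) → 0 H
  atom 15: Cl (halogen, monovalent) → 0 H
Totals → C:9, H:9, Cl:1, F:1, N:1, O:3.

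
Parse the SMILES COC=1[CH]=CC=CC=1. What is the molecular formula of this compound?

C7H8O

Walk through each heavy atom and fill implicit hydrogens from standard valence (C 4, N 3, O 2, S 2, halogen 1):
  atom 1: C, bond orders sum to 1 (valence 4) → 3 H
  atom 2: O, bond orders sum to 2 (valence 2) → 0 H
  atom 3: C, bond orders sum to 4 (valence 4) → 0 H
  atom 4: C with explicit H count 1
  atom 5: C, bond orders sum to 3 (valence 4) → 1 H
  atom 6: C, bond orders sum to 3 (valence 4) → 1 H
  atom 7: C, bond orders sum to 3 (valence 4) → 1 H
  atom 8: C, bond orders sum to 3 (valence 4) → 1 H
Totals → C:7, H:8, O:1.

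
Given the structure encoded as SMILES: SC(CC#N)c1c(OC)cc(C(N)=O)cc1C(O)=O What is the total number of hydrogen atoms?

Walk through each heavy atom and fill implicit hydrogens from standard valence (C 4, N 3, O 2, S 2, halogen 1); for lowercase aromatic atoms, an aromatic c carries 1 H when it has two neighbours and 0 H with three, and aromatic n carries 0 H:
  atom 1: S, bond orders sum to 1 (valence 2) → 1 H
  atom 2: C, bond orders sum to 3 (valence 4) → 1 H
  atom 3: C, bond orders sum to 2 (valence 4) → 2 H
  atom 4: C, bond orders sum to 4 (valence 4) → 0 H
  atom 5: N, bond orders sum to 3 (valence 3) → 0 H
  atom 6: aromatic c, 3 neighbours → 0 H
  atom 7: aromatic c, 3 neighbours → 0 H
  atom 8: O, bond orders sum to 2 (valence 2) → 0 H
  atom 9: C, bond orders sum to 1 (valence 4) → 3 H
  atom 10: aromatic c, 2 neighbours → 1 H
  atom 11: aromatic c, 3 neighbours → 0 H
  atom 12: C, bond orders sum to 4 (valence 4) → 0 H
  atom 13: N, bond orders sum to 1 (valence 3) → 2 H
  atom 14: O, bond orders sum to 2 (valence 2) → 0 H
  atom 15: aromatic c, 2 neighbours → 1 H
  atom 16: aromatic c, 3 neighbours → 0 H
  atom 17: C, bond orders sum to 4 (valence 4) → 0 H
  atom 18: O, bond orders sum to 1 (valence 2) → 1 H
  atom 19: O, bond orders sum to 2 (valence 2) → 0 H
Total hydrogens: 12.

12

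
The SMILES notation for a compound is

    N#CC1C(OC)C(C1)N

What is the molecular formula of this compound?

C6H10N2O

Walk through each heavy atom and fill implicit hydrogens from standard valence (C 4, N 3, O 2, S 2, halogen 1):
  atom 1: N, bond orders sum to 3 (valence 3) → 0 H
  atom 2: C, bond orders sum to 4 (valence 4) → 0 H
  atom 3: C, bond orders sum to 3 (valence 4) → 1 H
  atom 4: C, bond orders sum to 3 (valence 4) → 1 H
  atom 5: O, bond orders sum to 2 (valence 2) → 0 H
  atom 6: C, bond orders sum to 1 (valence 4) → 3 H
  atom 7: C, bond orders sum to 3 (valence 4) → 1 H
  atom 8: C, bond orders sum to 2 (valence 4) → 2 H
  atom 9: N, bond orders sum to 1 (valence 3) → 2 H
Totals → C:6, H:10, N:2, O:1.
In Hill order: C6H10N2O.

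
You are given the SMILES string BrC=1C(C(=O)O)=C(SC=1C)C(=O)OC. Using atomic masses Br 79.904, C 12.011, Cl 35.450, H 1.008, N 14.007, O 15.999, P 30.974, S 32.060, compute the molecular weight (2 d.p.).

First, the molecular formula is C8H7BrO4S (counting implicit H from valence).
  Br: 1 × 79.904 = 79.904
  C: 8 × 12.011 = 96.088
  H: 7 × 1.008 = 7.056
  O: 4 × 15.999 = 63.996
  S: 1 × 32.060 = 32.060
Sum: 1×79.904 + 8×12.011 + 7×1.008 + 4×15.999 + 1×32.060 = 279.104 → 279.10 g/mol.

279.10 g/mol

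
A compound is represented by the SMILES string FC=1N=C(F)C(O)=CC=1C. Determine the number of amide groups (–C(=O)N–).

0

Scan the SMILES for the amide motif — none present.
Groups that are present: 1 hydroxyl.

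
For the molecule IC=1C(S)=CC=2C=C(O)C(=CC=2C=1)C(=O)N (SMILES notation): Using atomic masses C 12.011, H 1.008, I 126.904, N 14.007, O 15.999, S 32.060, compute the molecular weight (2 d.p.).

345.15 g/mol

First, the molecular formula is C11H8INO2S (counting implicit H from valence).
  C: 11 × 12.011 = 132.121
  H: 8 × 1.008 = 8.064
  I: 1 × 126.904 = 126.904
  N: 1 × 14.007 = 14.007
  O: 2 × 15.999 = 31.998
  S: 1 × 32.060 = 32.060
Sum: 11×12.011 + 8×1.008 + 1×126.904 + 1×14.007 + 2×15.999 + 1×32.060 = 345.154 → 345.15 g/mol.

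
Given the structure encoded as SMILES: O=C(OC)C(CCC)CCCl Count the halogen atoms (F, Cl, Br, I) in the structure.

1

Halogen atoms appear at heavy-atom position 11 (1×Cl).
Other groups present: 1 ester.
Halogen count: 1.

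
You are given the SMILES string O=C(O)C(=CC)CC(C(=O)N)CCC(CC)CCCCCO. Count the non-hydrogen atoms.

22

Every atom symbol written in the SMILES (organic subset) is one heavy atom; implicit H are not written.
Heavy atoms by element → C:17, N:1, O:4.
Total: 22.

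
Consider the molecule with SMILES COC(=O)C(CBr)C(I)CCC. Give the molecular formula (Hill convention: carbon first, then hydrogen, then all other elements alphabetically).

Walk through each heavy atom and fill implicit hydrogens from standard valence (C 4, N 3, O 2, S 2, halogen 1):
  atom 1: C, bond orders sum to 1 (valence 4) → 3 H
  atom 2: O, bond orders sum to 2 (valence 2) → 0 H
  atom 3: C, bond orders sum to 4 (valence 4) → 0 H
  atom 4: O, bond orders sum to 2 (valence 2) → 0 H
  atom 5: C, bond orders sum to 3 (valence 4) → 1 H
  atom 6: C, bond orders sum to 2 (valence 4) → 2 H
  atom 7: Br (halogen, monovalent) → 0 H
  atom 8: C, bond orders sum to 3 (valence 4) → 1 H
  atom 9: I (halogen, monovalent) → 0 H
  atom 10: C, bond orders sum to 2 (valence 4) → 2 H
  atom 11: C, bond orders sum to 2 (valence 4) → 2 H
  atom 12: C, bond orders sum to 1 (valence 4) → 3 H
Totals → C:8, H:14, Br:1, I:1, O:2.
In Hill order: C8H14BrIO2.

C8H14BrIO2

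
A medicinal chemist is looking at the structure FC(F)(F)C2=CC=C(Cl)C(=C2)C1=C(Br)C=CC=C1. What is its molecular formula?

C13H7BrClF3

Walk through each heavy atom and fill implicit hydrogens from standard valence (C 4, N 3, O 2, S 2, halogen 1):
  atom 1: F (halogen, monovalent) → 0 H
  atom 2: C, bond orders sum to 4 (valence 4) → 0 H
  atom 3: F (halogen, monovalent) → 0 H
  atom 4: F (halogen, monovalent) → 0 H
  atom 5: C, bond orders sum to 4 (valence 4) → 0 H
  atom 6: C, bond orders sum to 3 (valence 4) → 1 H
  atom 7: C, bond orders sum to 3 (valence 4) → 1 H
  atom 8: C, bond orders sum to 4 (valence 4) → 0 H
  atom 9: Cl (halogen, monovalent) → 0 H
  atom 10: C, bond orders sum to 4 (valence 4) → 0 H
  atom 11: C, bond orders sum to 3 (valence 4) → 1 H
  atom 12: C, bond orders sum to 4 (valence 4) → 0 H
  atom 13: C, bond orders sum to 4 (valence 4) → 0 H
  atom 14: Br (halogen, monovalent) → 0 H
  atom 15: C, bond orders sum to 3 (valence 4) → 1 H
  atom 16: C, bond orders sum to 3 (valence 4) → 1 H
  atom 17: C, bond orders sum to 3 (valence 4) → 1 H
  atom 18: C, bond orders sum to 3 (valence 4) → 1 H
Totals → C:13, H:7, Br:1, Cl:1, F:3.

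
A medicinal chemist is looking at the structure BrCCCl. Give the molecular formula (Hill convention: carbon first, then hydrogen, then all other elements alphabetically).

Walk through each heavy atom and fill implicit hydrogens from standard valence (C 4, N 3, O 2, S 2, halogen 1):
  atom 1: Br (halogen, monovalent) → 0 H
  atom 2: C, bond orders sum to 2 (valence 4) → 2 H
  atom 3: C, bond orders sum to 2 (valence 4) → 2 H
  atom 4: Cl (halogen, monovalent) → 0 H
Totals → C:2, H:4, Br:1, Cl:1.

C2H4BrCl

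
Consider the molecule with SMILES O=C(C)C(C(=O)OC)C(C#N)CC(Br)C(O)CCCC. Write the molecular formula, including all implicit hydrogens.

Walk through each heavy atom and fill implicit hydrogens from standard valence (C 4, N 3, O 2, S 2, halogen 1):
  atom 1: O, bond orders sum to 2 (valence 2) → 0 H
  atom 2: C, bond orders sum to 4 (valence 4) → 0 H
  atom 3: C, bond orders sum to 1 (valence 4) → 3 H
  atom 4: C, bond orders sum to 3 (valence 4) → 1 H
  atom 5: C, bond orders sum to 4 (valence 4) → 0 H
  atom 6: O, bond orders sum to 2 (valence 2) → 0 H
  atom 7: O, bond orders sum to 2 (valence 2) → 0 H
  atom 8: C, bond orders sum to 1 (valence 4) → 3 H
  atom 9: C, bond orders sum to 3 (valence 4) → 1 H
  atom 10: C, bond orders sum to 4 (valence 4) → 0 H
  atom 11: N, bond orders sum to 3 (valence 3) → 0 H
  atom 12: C, bond orders sum to 2 (valence 4) → 2 H
  atom 13: C, bond orders sum to 3 (valence 4) → 1 H
  atom 14: Br (halogen, monovalent) → 0 H
  atom 15: C, bond orders sum to 3 (valence 4) → 1 H
  atom 16: O, bond orders sum to 1 (valence 2) → 1 H
  atom 17: C, bond orders sum to 2 (valence 4) → 2 H
  atom 18: C, bond orders sum to 2 (valence 4) → 2 H
  atom 19: C, bond orders sum to 2 (valence 4) → 2 H
  atom 20: C, bond orders sum to 1 (valence 4) → 3 H
Totals → C:14, H:22, Br:1, N:1, O:4.
In Hill order: C14H22BrNO4.

C14H22BrNO4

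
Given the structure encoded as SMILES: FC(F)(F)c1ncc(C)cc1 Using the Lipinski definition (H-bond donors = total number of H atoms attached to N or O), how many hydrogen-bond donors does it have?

0

Donors: find every N or O and count the H atoms it carries.
  atom 6 (N): bond orders sum to 3 → 0 H
Lipinski HBD = 0.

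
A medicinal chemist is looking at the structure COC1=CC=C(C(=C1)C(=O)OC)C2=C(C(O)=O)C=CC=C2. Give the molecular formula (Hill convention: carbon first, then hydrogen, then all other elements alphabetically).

Walk through each heavy atom and fill implicit hydrogens from standard valence (C 4, N 3, O 2, S 2, halogen 1):
  atom 1: C, bond orders sum to 1 (valence 4) → 3 H
  atom 2: O, bond orders sum to 2 (valence 2) → 0 H
  atom 3: C, bond orders sum to 4 (valence 4) → 0 H
  atom 4: C, bond orders sum to 3 (valence 4) → 1 H
  atom 5: C, bond orders sum to 3 (valence 4) → 1 H
  atom 6: C, bond orders sum to 4 (valence 4) → 0 H
  atom 7: C, bond orders sum to 4 (valence 4) → 0 H
  atom 8: C, bond orders sum to 3 (valence 4) → 1 H
  atom 9: C, bond orders sum to 4 (valence 4) → 0 H
  atom 10: O, bond orders sum to 2 (valence 2) → 0 H
  atom 11: O, bond orders sum to 2 (valence 2) → 0 H
  atom 12: C, bond orders sum to 1 (valence 4) → 3 H
  atom 13: C, bond orders sum to 4 (valence 4) → 0 H
  atom 14: C, bond orders sum to 4 (valence 4) → 0 H
  atom 15: C, bond orders sum to 4 (valence 4) → 0 H
  atom 16: O, bond orders sum to 1 (valence 2) → 1 H
  atom 17: O, bond orders sum to 2 (valence 2) → 0 H
  atom 18: C, bond orders sum to 3 (valence 4) → 1 H
  atom 19: C, bond orders sum to 3 (valence 4) → 1 H
  atom 20: C, bond orders sum to 3 (valence 4) → 1 H
  atom 21: C, bond orders sum to 3 (valence 4) → 1 H
Totals → C:16, H:14, O:5.
In Hill order: C16H14O5.

C16H14O5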